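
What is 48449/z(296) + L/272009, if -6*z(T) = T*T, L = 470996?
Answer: -18902299355/11916170272 ≈ -1.5863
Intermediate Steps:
z(T) = -T²/6 (z(T) = -T*T/6 = -T²/6)
48449/z(296) + L/272009 = 48449/((-⅙*296²)) + 470996/272009 = 48449/((-⅙*87616)) + 470996*(1/272009) = 48449/(-43808/3) + 470996/272009 = 48449*(-3/43808) + 470996/272009 = -145347/43808 + 470996/272009 = -18902299355/11916170272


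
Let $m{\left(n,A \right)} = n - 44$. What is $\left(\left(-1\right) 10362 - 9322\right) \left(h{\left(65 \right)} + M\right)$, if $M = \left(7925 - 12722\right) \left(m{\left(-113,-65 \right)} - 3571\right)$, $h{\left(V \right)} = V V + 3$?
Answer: $-352096447696$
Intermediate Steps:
$m{\left(n,A \right)} = -44 + n$
$h{\left(V \right)} = 3 + V^{2}$ ($h{\left(V \right)} = V^{2} + 3 = 3 + V^{2}$)
$M = 17883216$ ($M = \left(7925 - 12722\right) \left(\left(-44 - 113\right) - 3571\right) = - 4797 \left(-157 - 3571\right) = \left(-4797\right) \left(-3728\right) = 17883216$)
$\left(\left(-1\right) 10362 - 9322\right) \left(h{\left(65 \right)} + M\right) = \left(\left(-1\right) 10362 - 9322\right) \left(\left(3 + 65^{2}\right) + 17883216\right) = \left(-10362 - 9322\right) \left(\left(3 + 4225\right) + 17883216\right) = - 19684 \left(4228 + 17883216\right) = \left(-19684\right) 17887444 = -352096447696$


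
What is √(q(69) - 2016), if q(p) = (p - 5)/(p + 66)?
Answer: 4*I*√255090/45 ≈ 44.895*I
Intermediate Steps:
q(p) = (-5 + p)/(66 + p)
√(q(69) - 2016) = √((-5 + 69)/(66 + 69) - 2016) = √(64/135 - 2016) = √(-272096/135) = 4*I*√255090/45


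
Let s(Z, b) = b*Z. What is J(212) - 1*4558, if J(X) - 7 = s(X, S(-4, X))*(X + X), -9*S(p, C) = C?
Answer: -19097215/9 ≈ -2.1219e+6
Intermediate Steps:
S(p, C) = -C/9
s(Z, b) = Z*b
J(X) = 7 - 2*X³/9 (J(X) = 7 + (X*(-X/9))*(X + X) = 7 + (-X²/9)*(2*X) = 7 - 2*X³/9)
J(212) - 1*4558 = (7 - 2/9*212³) - 1*4558 = (7 - 2/9*9528128) - 4558 = (7 - 19056256/9) - 4558 = -19056193/9 - 4558 = -19097215/9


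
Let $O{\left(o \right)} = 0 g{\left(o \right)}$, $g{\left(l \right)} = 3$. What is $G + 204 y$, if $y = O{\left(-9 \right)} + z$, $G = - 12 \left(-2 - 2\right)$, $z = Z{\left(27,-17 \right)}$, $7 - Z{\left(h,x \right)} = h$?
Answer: $-4032$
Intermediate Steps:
$Z{\left(h,x \right)} = 7 - h$
$z = -20$ ($z = 7 - 27 = -20$)
$O{\left(o \right)} = 0$ ($O{\left(o \right)} = 0 \cdot 3 = 0$)
$G = 48$ ($G = \left(-12\right) \left(-4\right) = 48$)
$y = -20$ ($y = 0 - 20 = -20$)
$G + 204 y = 48 + 204 \left(-20\right) = 48 - 4080 = -4032$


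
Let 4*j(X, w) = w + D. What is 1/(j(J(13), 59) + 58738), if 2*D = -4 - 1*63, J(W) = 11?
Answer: 8/469955 ≈ 1.7023e-5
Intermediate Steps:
D = -67/2 (D = (-4 - 1*63)/2 = (-4 - 63)/2 = (½)*(-67) = -67/2 ≈ -33.500)
j(X, w) = -67/8 + w/4 (j(X, w) = (w - 67/2)/4 = (-67/2 + w)/4 = -67/8 + w/4)
1/(j(J(13), 59) + 58738) = 1/((-67/8 + (¼)*59) + 58738) = 1/((-67/8 + 59/4) + 58738) = 1/(51/8 + 58738) = 1/(469955/8) = 8/469955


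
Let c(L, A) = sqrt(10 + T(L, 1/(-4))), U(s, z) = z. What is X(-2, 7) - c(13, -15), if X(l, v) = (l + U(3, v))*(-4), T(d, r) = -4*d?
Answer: -20 - I*sqrt(42) ≈ -20.0 - 6.4807*I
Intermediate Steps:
c(L, A) = sqrt(10 - 4*L)
X(l, v) = -4*l - 4*v (X(l, v) = (l + v)*(-4) = -4*l - 4*v)
X(-2, 7) - c(13, -15) = (-4*(-2) - 4*7) - sqrt(10 - 4*13) = (8 - 28) - sqrt(10 - 52) = -20 - sqrt(-42) = -20 - I*sqrt(42)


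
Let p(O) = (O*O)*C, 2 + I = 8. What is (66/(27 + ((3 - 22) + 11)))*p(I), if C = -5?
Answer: -11880/19 ≈ -625.26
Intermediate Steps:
I = 6 (I = -2 + 8 = 6)
p(O) = -5*O² (p(O) = (O*O)*(-5) = O²*(-5) = -5*O²)
(66/(27 + ((3 - 22) + 11)))*p(I) = (66/(27 + ((3 - 22) + 11)))*(-5*6²) = (66/(27 + (-19 + 11)))*(-5*36) = (66/(27 - 8))*(-180) = (66/19)*(-180) = -11880/19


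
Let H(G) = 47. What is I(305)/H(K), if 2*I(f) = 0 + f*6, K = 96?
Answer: 915/47 ≈ 19.468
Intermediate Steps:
I(f) = 3*f (I(f) = (0 + f*6)/2 = (0 + 6*f)/2 = (6*f)/2 = 3*f)
I(305)/H(K) = (3*305)/47 = 915*(1/47) = 915/47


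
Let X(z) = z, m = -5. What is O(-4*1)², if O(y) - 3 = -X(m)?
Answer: 64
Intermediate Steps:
O(y) = 8 (O(y) = 3 - 1*(-5) = 3 + 5 = 8)
O(-4*1)² = 8² = 64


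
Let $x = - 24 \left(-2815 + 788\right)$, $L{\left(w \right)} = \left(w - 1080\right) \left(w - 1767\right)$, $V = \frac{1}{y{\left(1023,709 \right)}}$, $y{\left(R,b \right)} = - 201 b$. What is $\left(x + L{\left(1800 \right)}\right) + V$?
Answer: $\frac{10318791671}{142509} \approx 72408.0$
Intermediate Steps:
$V = - \frac{1}{142509}$ ($V = \frac{1}{\left(-201\right) 709} = \frac{1}{-142509} = - \frac{1}{142509} \approx -7.0171 \cdot 10^{-6}$)
$L{\left(w \right)} = \left(-1767 + w\right) \left(-1080 + w\right)$ ($L{\left(w \right)} = \left(-1080 + w\right) \left(-1767 + w\right) = \left(-1767 + w\right) \left(-1080 + w\right)$)
$x = 48648$ ($x = \left(-24\right) \left(-2027\right) = 48648$)
$\left(x + L{\left(1800 \right)}\right) + V = \left(48648 + \left(1908360 + 1800^{2} - 5124600\right)\right) - \frac{1}{142509} = \left(48648 + \left(1908360 + 3240000 - 5124600\right)\right) - \frac{1}{142509} = \left(48648 + 23760\right) - \frac{1}{142509} = 72408 - \frac{1}{142509} = \frac{10318791671}{142509}$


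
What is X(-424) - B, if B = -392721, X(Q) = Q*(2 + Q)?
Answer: 571649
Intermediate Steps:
X(-424) - B = -424*(2 - 424) - 1*(-392721) = -424*(-422) + 392721 = 178928 + 392721 = 571649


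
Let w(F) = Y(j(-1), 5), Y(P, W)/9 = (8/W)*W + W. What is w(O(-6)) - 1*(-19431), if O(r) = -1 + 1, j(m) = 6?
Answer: 19548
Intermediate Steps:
O(r) = 0
Y(P, W) = 72 + 9*W (Y(P, W) = 9*((8/W)*W + W) = 9*(8 + W) = 72 + 9*W)
w(F) = 117 (w(F) = 72 + 9*5 = 72 + 45 = 117)
w(O(-6)) - 1*(-19431) = 117 - 1*(-19431) = 117 + 19431 = 19548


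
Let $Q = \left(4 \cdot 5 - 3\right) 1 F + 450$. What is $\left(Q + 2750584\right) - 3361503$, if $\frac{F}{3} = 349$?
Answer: $-592670$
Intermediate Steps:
$F = 1047$ ($F = 3 \cdot 349 = 1047$)
$Q = 18249$ ($Q = \left(4 \cdot 5 - 3\right) 1 \cdot 1047 + 450 = \left(20 - 3\right) 1 \cdot 1047 + 450 = 17 \cdot 1 \cdot 1047 + 450 = 17 \cdot 1047 + 450 = 17799 + 450 = 18249$)
$\left(Q + 2750584\right) - 3361503 = \left(18249 + 2750584\right) - 3361503 = 2768833 - 3361503 = -592670$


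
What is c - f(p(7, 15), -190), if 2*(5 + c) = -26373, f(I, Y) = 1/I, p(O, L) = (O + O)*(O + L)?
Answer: -4062983/308 ≈ -13192.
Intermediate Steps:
p(O, L) = 2*O*(L + O) (p(O, L) = (2*O)*(L + O) = 2*O*(L + O))
c = -26383/2 (c = -5 + (1/2)*(-26373) = -5 - 26373/2 = -26383/2 ≈ -13192.)
c - f(p(7, 15), -190) = -26383/2 - 1/(2*7*(15 + 7)) = -26383/2 - 1/(2*7*22) = -26383/2 - 1/308 = -4062983/308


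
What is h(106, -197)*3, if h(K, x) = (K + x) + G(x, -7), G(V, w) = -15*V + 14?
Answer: 8634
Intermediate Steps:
G(V, w) = 14 - 15*V
h(K, x) = 14 + K - 14*x (h(K, x) = (K + x) + (14 - 15*x) = 14 + K - 14*x)
h(106, -197)*3 = (14 + 106 - 14*(-197))*3 = (14 + 106 + 2758)*3 = 2878*3 = 8634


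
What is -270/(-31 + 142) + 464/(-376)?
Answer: -6376/1739 ≈ -3.6665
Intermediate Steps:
-270/(-31 + 142) + 464/(-376) = -270/111 + 464*(-1/376) = -270*1/111 - 58/47 = -90/37 - 58/47 = -6376/1739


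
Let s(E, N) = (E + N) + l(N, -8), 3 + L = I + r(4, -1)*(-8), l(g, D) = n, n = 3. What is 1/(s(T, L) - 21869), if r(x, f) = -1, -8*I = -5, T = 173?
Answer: -8/173499 ≈ -4.6110e-5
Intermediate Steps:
I = 5/8 (I = -⅛*(-5) = 5/8 ≈ 0.62500)
l(g, D) = 3
L = 45/8 (L = -3 + (5/8 - 1*(-8)) = -3 + (5/8 + 8) = -3 + 69/8 = 45/8 ≈ 5.6250)
s(E, N) = 3 + E + N (s(E, N) = (E + N) + 3 = 3 + E + N)
1/(s(T, L) - 21869) = 1/((3 + 173 + 45/8) - 21869) = 1/(1453/8 - 21869) = 1/(-173499/8) = -8/173499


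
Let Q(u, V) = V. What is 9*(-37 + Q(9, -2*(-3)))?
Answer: -279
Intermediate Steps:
9*(-37 + Q(9, -2*(-3))) = 9*(-37 - 2*(-3)) = 9*(-37 + 6) = 9*(-31) = -279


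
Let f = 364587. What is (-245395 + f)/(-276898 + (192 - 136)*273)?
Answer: -59596/130805 ≈ -0.45561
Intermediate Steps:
(-245395 + f)/(-276898 + (192 - 136)*273) = (-245395 + 364587)/(-276898 + (192 - 136)*273) = 119192/(-276898 + 56*273) = 119192/(-276898 + 15288) = 119192/(-261610) = 119192*(-1/261610) = -59596/130805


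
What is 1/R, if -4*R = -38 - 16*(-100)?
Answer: -2/781 ≈ -0.0025608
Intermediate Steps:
R = -781/2 (R = -(-38 - 16*(-100))/4 = -(-38 + 1600)/4 = -¼*1562 = -781/2 ≈ -390.50)
1/R = 1/(-781/2) = -2/781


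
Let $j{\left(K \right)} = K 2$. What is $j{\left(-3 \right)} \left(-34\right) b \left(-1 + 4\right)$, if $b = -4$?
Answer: $-2448$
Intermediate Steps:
$j{\left(K \right)} = 2 K$
$j{\left(-3 \right)} \left(-34\right) b \left(-1 + 4\right) = 2 \left(-3\right) \left(-34\right) \left(- 4 \left(-1 + 4\right)\right) = \left(-6\right) \left(-34\right) \left(\left(-4\right) 3\right) = 204 \left(-12\right) = -2448$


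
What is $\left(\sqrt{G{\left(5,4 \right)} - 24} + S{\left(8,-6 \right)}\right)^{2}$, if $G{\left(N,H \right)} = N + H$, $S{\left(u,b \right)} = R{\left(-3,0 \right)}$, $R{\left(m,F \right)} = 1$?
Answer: $\left(1 + i \sqrt{15}\right)^{2} \approx -14.0 + 7.746 i$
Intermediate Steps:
$S{\left(u,b \right)} = 1$
$G{\left(N,H \right)} = H + N$
$\left(\sqrt{G{\left(5,4 \right)} - 24} + S{\left(8,-6 \right)}\right)^{2} = \left(\sqrt{\left(4 + 5\right) - 24} + 1\right)^{2} = \left(\sqrt{9 - 24} + 1\right)^{2} = \left(\sqrt{-15} + 1\right)^{2} = \left(i \sqrt{15} + 1\right)^{2} = \left(1 + i \sqrt{15}\right)^{2}$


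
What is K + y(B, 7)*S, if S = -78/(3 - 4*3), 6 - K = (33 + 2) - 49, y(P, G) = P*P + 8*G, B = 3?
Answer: 1750/3 ≈ 583.33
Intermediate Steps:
y(P, G) = P**2 + 8*G
K = 20 (K = 6 - ((33 + 2) - 49) = 6 - (35 - 49) = 6 - 1*(-14) = 6 + 14 = 20)
S = 26/3 (S = -78/(3 - 12) = -78/(-9) = -78*(-1/9) = 26/3 ≈ 8.6667)
K + y(B, 7)*S = 20 + (3**2 + 8*7)*(26/3) = 20 + (9 + 56)*(26/3) = 20 + 65*(26/3) = 20 + 1690/3 = 1750/3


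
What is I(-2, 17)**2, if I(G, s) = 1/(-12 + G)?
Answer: 1/196 ≈ 0.0051020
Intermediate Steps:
I(-2, 17)**2 = (1/(-12 - 2))**2 = (1/(-14))**2 = (-1/14)**2 = 1/196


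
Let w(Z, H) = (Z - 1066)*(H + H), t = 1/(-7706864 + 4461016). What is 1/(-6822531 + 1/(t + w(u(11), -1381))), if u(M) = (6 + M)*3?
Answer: -9099507658639/62081673085798749461 ≈ -1.4657e-7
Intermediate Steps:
u(M) = 18 + 3*M
t = -1/3245848 (t = 1/(-3245848) = -1/3245848 ≈ -3.0809e-7)
w(Z, H) = 2*H*(-1066 + Z) (w(Z, H) = (-1066 + Z)*(2*H) = 2*H*(-1066 + Z))
1/(-6822531 + 1/(t + w(u(11), -1381))) = 1/(-6822531 + 1/(-1/3245848 + 2*(-1381)*(-1066 + (18 + 3*11)))) = 1/(-6822531 + 1/(-1/3245848 + 2*(-1381)*(-1066 + (18 + 33)))) = 1/(-6822531 + 1/(-1/3245848 + 2*(-1381)*(-1066 + 51))) = 1/(-6822531 + 1/(-1/3245848 + 2*(-1381)*(-1015))) = 1/(-6822531 + 1/(-1/3245848 + 2803430)) = 1/(-6822531 + 1/(9099507658639/3245848)) = 1/(-6822531 + 3245848/9099507658639) = 1/(-62081673085798749461/9099507658639) = -9099507658639/62081673085798749461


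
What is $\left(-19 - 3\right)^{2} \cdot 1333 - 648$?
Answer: $644524$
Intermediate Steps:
$\left(-19 - 3\right)^{2} \cdot 1333 - 648 = \left(-22\right)^{2} \cdot 1333 - 648 = 484 \cdot 1333 - 648 = 645172 - 648 = 644524$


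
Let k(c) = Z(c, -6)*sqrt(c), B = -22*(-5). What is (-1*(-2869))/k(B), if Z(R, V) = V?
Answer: -2869*sqrt(110)/660 ≈ -45.591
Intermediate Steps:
B = 110
k(c) = -6*sqrt(c)
(-1*(-2869))/k(B) = (-1*(-2869))/((-6*sqrt(110))) = 2869*(-sqrt(110)/660) = -2869*sqrt(110)/660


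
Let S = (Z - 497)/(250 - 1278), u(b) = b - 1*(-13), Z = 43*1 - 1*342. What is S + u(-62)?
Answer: -12394/257 ≈ -48.226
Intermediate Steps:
Z = -299 (Z = 43 - 342 = -299)
u(b) = 13 + b (u(b) = b + 13 = 13 + b)
S = 199/257 (S = (-299 - 497)/(250 - 1278) = -796/(-1028) = -796*(-1/1028) = 199/257 ≈ 0.77432)
S + u(-62) = 199/257 + (13 - 62) = 199/257 - 49 = -12394/257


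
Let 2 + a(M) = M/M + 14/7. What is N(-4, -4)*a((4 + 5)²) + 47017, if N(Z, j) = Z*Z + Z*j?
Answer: 47049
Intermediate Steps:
N(Z, j) = Z² + Z*j
a(M) = 1 (a(M) = -2 + (M/M + 14/7) = -2 + (1 + 14*(⅐)) = -2 + (1 + 2) = -2 + 3 = 1)
N(-4, -4)*a((4 + 5)²) + 47017 = -4*(-4 - 4)*1 + 47017 = -4*(-8)*1 + 47017 = 32*1 + 47017 = 32 + 47017 = 47049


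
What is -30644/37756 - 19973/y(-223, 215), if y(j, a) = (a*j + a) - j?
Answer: -175425980/448418573 ≈ -0.39121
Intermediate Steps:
y(j, a) = a - j + a*j (y(j, a) = (a + a*j) - j = a - j + a*j)
-30644/37756 - 19973/y(-223, 215) = -30644/37756 - 19973/(215 - 1*(-223) + 215*(-223)) = -30644*1/37756 - 19973/(215 + 223 - 47945) = -7661/9439 - 19973/(-47507) = -7661/9439 - 19973*(-1/47507) = -7661/9439 + 19973/47507 = -175425980/448418573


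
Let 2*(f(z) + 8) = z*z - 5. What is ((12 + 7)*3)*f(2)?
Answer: -969/2 ≈ -484.50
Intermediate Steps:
f(z) = -21/2 + z²/2 (f(z) = -8 + (z*z - 5)/2 = -8 + (z² - 5)/2 = -8 + (-5 + z²)/2 = -8 + (-5/2 + z²/2) = -21/2 + z²/2)
((12 + 7)*3)*f(2) = ((12 + 7)*3)*(-21/2 + (½)*2²) = (19*3)*(-21/2 + (½)*4) = 57*(-21/2 + 2) = 57*(-17/2) = -969/2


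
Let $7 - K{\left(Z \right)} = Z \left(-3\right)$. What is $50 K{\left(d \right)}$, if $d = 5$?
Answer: $1100$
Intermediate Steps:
$K{\left(Z \right)} = 7 + 3 Z$ ($K{\left(Z \right)} = 7 - Z \left(-3\right) = 7 - - 3 Z = 7 + 3 Z$)
$50 K{\left(d \right)} = 50 \left(7 + 3 \cdot 5\right) = 50 \left(7 + 15\right) = 50 \cdot 22 = 1100$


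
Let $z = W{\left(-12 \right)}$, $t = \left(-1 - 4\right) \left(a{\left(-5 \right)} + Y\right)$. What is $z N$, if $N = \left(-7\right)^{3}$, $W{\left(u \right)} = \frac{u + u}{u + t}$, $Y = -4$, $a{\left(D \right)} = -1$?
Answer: $\frac{8232}{13} \approx 633.23$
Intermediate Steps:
$t = 25$ ($t = \left(-1 - 4\right) \left(-1 - 4\right) = \left(-1 - 4\right) \left(-5\right) = \left(-5\right) \left(-5\right) = 25$)
$W{\left(u \right)} = \frac{2 u}{25 + u}$ ($W{\left(u \right)} = \frac{u + u}{u + 25} = \frac{2 u}{25 + u}$)
$z = - \frac{24}{13}$ ($z = 2 \left(-12\right) \frac{1}{25 - 12} = 2 \left(-12\right) \frac{1}{13} = - \frac{24}{13} \approx -1.8462$)
$N = -343$
$z N = \left(- \frac{24}{13}\right) \left(-343\right) = \frac{8232}{13}$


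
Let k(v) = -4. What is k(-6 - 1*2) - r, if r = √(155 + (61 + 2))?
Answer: -4 - √218 ≈ -18.765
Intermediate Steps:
r = √218 (r = √(155 + 63) = √218 ≈ 14.765)
k(-6 - 1*2) - r = -4 - √218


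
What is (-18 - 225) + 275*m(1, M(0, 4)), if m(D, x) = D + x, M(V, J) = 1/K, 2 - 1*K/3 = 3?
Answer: -179/3 ≈ -59.667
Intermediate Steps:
K = -3 (K = 6 - 3*3 = 6 - 9 = -3)
M(V, J) = -⅓ (M(V, J) = 1/(-3) = -⅓)
(-18 - 225) + 275*m(1, M(0, 4)) = (-18 - 225) + 275*(1 - ⅓) = -243 + 275*(⅔) = -243 + 550/3 = -179/3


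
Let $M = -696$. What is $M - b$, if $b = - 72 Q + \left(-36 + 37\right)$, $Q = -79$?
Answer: $-6385$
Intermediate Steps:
$b = 5689$ ($b = \left(-72\right) \left(-79\right) + \left(-36 + 37\right) = 5688 + 1 = 5689$)
$M - b = -696 - 5689 = -6385$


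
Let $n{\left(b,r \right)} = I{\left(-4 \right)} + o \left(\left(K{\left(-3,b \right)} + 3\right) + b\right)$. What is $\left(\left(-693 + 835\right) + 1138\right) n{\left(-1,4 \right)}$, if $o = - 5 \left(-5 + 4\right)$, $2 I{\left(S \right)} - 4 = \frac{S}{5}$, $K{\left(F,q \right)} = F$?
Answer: $-4352$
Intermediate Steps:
$I{\left(S \right)} = 2 + \frac{S}{10}$ ($I{\left(S \right)} = 2 + \frac{S \frac{1}{5}}{2} = 2 + \frac{\frac{1}{5} S}{2} = 2 + \frac{S}{10}$)
$o = 5$ ($o = \left(-5\right) \left(-1\right) = 5$)
$n{\left(b,r \right)} = \frac{8}{5} + 5 b$ ($n{\left(b,r \right)} = \left(2 + \frac{1}{10} \left(-4\right)\right) + 5 \left(\left(-3 + 3\right) + b\right) = \left(2 - \frac{2}{5}\right) + 5 \left(0 + b\right) = \frac{8}{5} + 5 b$)
$\left(\left(-693 + 835\right) + 1138\right) n{\left(-1,4 \right)} = \left(\left(-693 + 835\right) + 1138\right) \left(\frac{8}{5} + 5 \left(-1\right)\right) = \left(142 + 1138\right) \left(\frac{8}{5} - 5\right) = 1280 \left(- \frac{17}{5}\right) = -4352$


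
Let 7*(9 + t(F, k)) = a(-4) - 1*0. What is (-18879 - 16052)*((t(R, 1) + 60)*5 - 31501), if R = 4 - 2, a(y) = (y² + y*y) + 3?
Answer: 1090580751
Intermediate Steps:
a(y) = 3 + 2*y² (a(y) = (y² + y²) + 3 = 2*y² + 3 = 3 + 2*y²)
R = 2
t(F, k) = -4 (t(F, k) = -9 + ((3 + 2*(-4)²) - 1*0)/7 = -9 + ((3 + 2*16) + 0)/7 = -9 + ((3 + 32) + 0)/7 = -9 + (35 + 0)/7 = -9 + (⅐)*35 = -9 + 5 = -4)
(-18879 - 16052)*((t(R, 1) + 60)*5 - 31501) = (-18879 - 16052)*((-4 + 60)*5 - 31501) = -34931*(56*5 - 31501) = -34931*(280 - 31501) = -34931*(-31221) = 1090580751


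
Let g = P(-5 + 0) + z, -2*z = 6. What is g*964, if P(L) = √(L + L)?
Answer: -2892 + 964*I*√10 ≈ -2892.0 + 3048.4*I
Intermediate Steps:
z = -3 (z = -½*6 = -3)
P(L) = √2*√L (P(L) = √(2*L) = √2*√L)
g = -3 + I*√10 (g = √2*√(-5 + 0) - 3 = √2*√(-5) - 3 = √2*(I*√5) - 3 = I*√10 - 3 = -3 + I*√10 ≈ -3.0 + 3.1623*I)
g*964 = (-3 + I*√10)*964 = -2892 + 964*I*√10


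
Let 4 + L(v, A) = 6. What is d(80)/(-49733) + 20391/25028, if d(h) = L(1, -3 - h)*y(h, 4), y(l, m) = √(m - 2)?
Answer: 20391/25028 - 2*√2/49733 ≈ 0.81467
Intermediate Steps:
L(v, A) = 2 (L(v, A) = -4 + 6 = 2)
y(l, m) = √(-2 + m)
d(h) = 2*√2 (d(h) = 2*√(-2 + 4) = 2*√2)
d(80)/(-49733) + 20391/25028 = (2*√2)/(-49733) + 20391/25028 = (2*√2)*(-1/49733) + 20391*(1/25028) = -2*√2/49733 + 20391/25028 = 20391/25028 - 2*√2/49733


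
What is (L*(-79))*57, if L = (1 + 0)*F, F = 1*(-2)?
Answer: 9006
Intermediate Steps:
F = -2
L = -2 (L = (1 + 0)*(-2) = 1*(-2) = -2)
(L*(-79))*57 = -2*(-79)*57 = 158*57 = 9006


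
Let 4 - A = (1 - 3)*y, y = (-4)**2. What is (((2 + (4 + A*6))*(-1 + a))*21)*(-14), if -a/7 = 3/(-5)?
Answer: -1044288/5 ≈ -2.0886e+5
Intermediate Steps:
a = 21/5 (a = -21/(-5) = -21*(-1)/5 = -7*(-3/5) = 21/5 ≈ 4.2000)
y = 16
A = 36 (A = 4 - (1 - 3)*16 = 4 - (-2)*16 = 4 - 1*(-32) = 4 + 32 = 36)
(((2 + (4 + A*6))*(-1 + a))*21)*(-14) = (((2 + (4 + 36*6))*(-1 + 21/5))*21)*(-14) = (((2 + (4 + 216))*(16/5))*21)*(-14) = (((2 + 220)*(16/5))*21)*(-14) = ((222*(16/5))*21)*(-14) = ((3552/5)*21)*(-14) = (74592/5)*(-14) = -1044288/5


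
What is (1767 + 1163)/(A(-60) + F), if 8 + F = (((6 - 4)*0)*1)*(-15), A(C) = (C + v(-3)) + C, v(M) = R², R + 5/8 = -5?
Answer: -187520/6167 ≈ -30.407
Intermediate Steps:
R = -45/8 (R = -5/8 - 5 = -45/8 ≈ -5.6250)
v(M) = 2025/64 (v(M) = (-45/8)² = 2025/64)
A(C) = 2025/64 + 2*C (A(C) = (C + 2025/64) + C = (2025/64 + C) + C = 2025/64 + 2*C)
F = -8 (F = -8 + (((6 - 4)*0)*1)*(-15) = -8 + ((2*0)*1)*(-15) = -8 + (0*1)*(-15) = -8 + 0*(-15) = -8 + 0 = -8)
(1767 + 1163)/(A(-60) + F) = (1767 + 1163)/((2025/64 + 2*(-60)) - 8) = 2930/((2025/64 - 120) - 8) = 2930/(-5655/64 - 8) = 2930/(-6167/64) = 2930*(-64/6167) = -187520/6167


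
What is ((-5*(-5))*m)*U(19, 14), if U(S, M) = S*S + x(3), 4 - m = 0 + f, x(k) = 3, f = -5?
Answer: 81900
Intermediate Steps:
m = 9 (m = 4 - (0 - 5) = 4 - 1*(-5) = 4 + 5 = 9)
U(S, M) = 3 + S² (U(S, M) = S*S + 3 = S² + 3 = 3 + S²)
((-5*(-5))*m)*U(19, 14) = (-5*(-5)*9)*(3 + 19²) = (25*9)*(3 + 361) = 225*364 = 81900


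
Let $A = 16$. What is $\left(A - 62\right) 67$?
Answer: $-3082$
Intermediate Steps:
$\left(A - 62\right) 67 = \left(16 - 62\right) 67 = \left(-46\right) 67 = -3082$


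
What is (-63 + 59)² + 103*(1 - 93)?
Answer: -9460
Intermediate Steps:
(-63 + 59)² + 103*(1 - 93) = (-4)² + 103*(-92) = 16 - 9476 = -9460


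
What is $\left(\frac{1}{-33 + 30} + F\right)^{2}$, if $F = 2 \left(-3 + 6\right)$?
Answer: $\frac{289}{9} \approx 32.111$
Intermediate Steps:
$F = 6$ ($F = 2 \cdot 3 = 6$)
$\left(\frac{1}{-33 + 30} + F\right)^{2} = \left(\frac{1}{-33 + 30} + 6\right)^{2} = \left(\frac{1}{-3} + 6\right)^{2} = \left(- \frac{1}{3} + 6\right)^{2} = \left(\frac{17}{3}\right)^{2} = \frac{289}{9}$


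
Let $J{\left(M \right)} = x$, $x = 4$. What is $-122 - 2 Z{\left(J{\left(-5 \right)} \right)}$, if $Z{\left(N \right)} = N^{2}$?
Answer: $-154$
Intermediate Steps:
$J{\left(M \right)} = 4$
$-122 - 2 Z{\left(J{\left(-5 \right)} \right)} = -122 - 2 \cdot 4^{2} = -122 - 32 = -154$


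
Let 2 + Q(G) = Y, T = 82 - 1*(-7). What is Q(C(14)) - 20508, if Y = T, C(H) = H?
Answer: -20421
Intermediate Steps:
T = 89 (T = 82 + 7 = 89)
Y = 89
Q(G) = 87 (Q(G) = -2 + 89 = 87)
Q(C(14)) - 20508 = 87 - 20508 = -20421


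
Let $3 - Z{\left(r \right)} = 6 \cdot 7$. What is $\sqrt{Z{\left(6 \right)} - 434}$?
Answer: $i \sqrt{473} \approx 21.749 i$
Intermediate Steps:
$Z{\left(r \right)} = -39$ ($Z{\left(r \right)} = 3 - 6 \cdot 7 = 3 - 42 = -39$)
$\sqrt{Z{\left(6 \right)} - 434} = \sqrt{-39 - 434} = \sqrt{-473} = i \sqrt{473}$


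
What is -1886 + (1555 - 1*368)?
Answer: -699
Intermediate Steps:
-1886 + (1555 - 1*368) = -1886 + (1555 - 368) = -1886 + 1187 = -699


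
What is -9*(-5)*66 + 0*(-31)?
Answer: 2970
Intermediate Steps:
-9*(-5)*66 + 0*(-31) = 45*66 + 0 = 2970 + 0 = 2970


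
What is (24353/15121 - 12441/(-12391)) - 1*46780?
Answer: -8764412590196/187364311 ≈ -46777.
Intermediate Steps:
(24353/15121 - 12441/(-12391)) - 1*46780 = (24353*(1/15121) - 12441*(-1/12391)) - 46780 = (24353/15121 + 12441/12391) - 46780 = 489878384/187364311 - 46780 = -8764412590196/187364311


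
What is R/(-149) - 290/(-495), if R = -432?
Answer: 51410/14751 ≈ 3.4852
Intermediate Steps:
R/(-149) - 290/(-495) = -432/(-149) - 290/(-495) = -432*(-1/149) - 290*(-1/495) = 432/149 + 58/99 = 51410/14751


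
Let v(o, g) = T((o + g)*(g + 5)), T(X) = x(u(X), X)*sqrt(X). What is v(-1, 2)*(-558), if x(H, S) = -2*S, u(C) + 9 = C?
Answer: 7812*sqrt(7) ≈ 20669.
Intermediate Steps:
u(C) = -9 + C
T(X) = -2*X**(3/2) (T(X) = (-2*X)*sqrt(X) = -2*X**(3/2))
v(o, g) = -2*((5 + g)*(g + o))**(3/2) (v(o, g) = -2*((g + 5)*(o + g))**(3/2) = -2*((5 + g)*(g + o))**(3/2))
v(-1, 2)*(-558) = -2*(2**2 + 5*2 + 5*(-1) + 2*(-1))**(3/2)*(-558) = -2*(4 + 10 - 5 - 2)**(3/2)*(-558) = -14*sqrt(7)*(-558) = 7812*sqrt(7)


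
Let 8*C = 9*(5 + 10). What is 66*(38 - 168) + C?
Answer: -68505/8 ≈ -8563.1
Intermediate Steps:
C = 135/8 (C = (9*(5 + 10))/8 = (9*15)/8 = (⅛)*135 = 135/8 ≈ 16.875)
66*(38 - 168) + C = 66*(38 - 168) + 135/8 = 66*(-130) + 135/8 = -8580 + 135/8 = -68505/8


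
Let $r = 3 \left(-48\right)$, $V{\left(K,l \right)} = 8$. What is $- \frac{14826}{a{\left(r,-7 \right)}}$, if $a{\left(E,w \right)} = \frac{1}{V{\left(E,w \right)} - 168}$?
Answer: $2372160$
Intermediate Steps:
$r = -144$
$a{\left(E,w \right)} = - \frac{1}{160}$ ($a{\left(E,w \right)} = \frac{1}{8 - 168} = \frac{1}{-160} = - \frac{1}{160}$)
$- \frac{14826}{a{\left(r,-7 \right)}} = - \frac{14826}{- \frac{1}{160}} = \left(-14826\right) \left(-160\right) = 2372160$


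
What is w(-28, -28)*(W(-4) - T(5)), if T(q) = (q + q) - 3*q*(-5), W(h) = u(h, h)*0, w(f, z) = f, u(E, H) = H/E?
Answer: 2380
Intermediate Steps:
W(h) = 0 (W(h) = (h/h)*0 = 1*0 = 0)
T(q) = 17*q (T(q) = 2*q - (-15)*q = 2*q + 15*q = 17*q)
w(-28, -28)*(W(-4) - T(5)) = -28*(0 - 17*5) = -28*(0 - 1*85) = -28*(0 - 85) = -28*(-85) = 2380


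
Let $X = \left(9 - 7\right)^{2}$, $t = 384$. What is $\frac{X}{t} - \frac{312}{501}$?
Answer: $- \frac{9817}{16032} \approx -0.61234$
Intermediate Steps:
$X = 4$ ($X = 2^{2} = 4$)
$\frac{X}{t} - \frac{312}{501} = \frac{4}{384} - \frac{312}{501} = 4 \cdot \frac{1}{384} - \frac{104}{167} = \frac{1}{96} - \frac{104}{167} = - \frac{9817}{16032}$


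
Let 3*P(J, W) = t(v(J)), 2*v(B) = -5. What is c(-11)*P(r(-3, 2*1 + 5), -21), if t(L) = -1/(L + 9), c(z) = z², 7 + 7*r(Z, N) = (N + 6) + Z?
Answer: -242/39 ≈ -6.2051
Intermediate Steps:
v(B) = -5/2 (v(B) = (½)*(-5) = -5/2)
r(Z, N) = -⅐ + N/7 + Z/7 (r(Z, N) = -1 + ((N + 6) + Z)/7 = -1 + ((6 + N) + Z)/7 = -1 + (6 + N + Z)/7 = -1 + (6/7 + N/7 + Z/7) = -⅐ + N/7 + Z/7)
t(L) = -1/(9 + L)
P(J, W) = -2/39 (P(J, W) = (-1/(9 - 5/2))/3 = (-1/13/2)/3 = (-1*2/13)/3 = (⅓)*(-2/13) = -2/39)
c(-11)*P(r(-3, 2*1 + 5), -21) = (-11)²*(-2/39) = 121*(-2/39) = -242/39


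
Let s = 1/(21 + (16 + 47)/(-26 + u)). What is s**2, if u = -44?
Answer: 100/40401 ≈ 0.0024752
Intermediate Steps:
s = 10/201 (s = 1/(21 + (16 + 47)/(-26 - 44)) = 1/(21 + 63/(-70)) = 1/(21 + 63*(-1/70)) = 1/(21 - 9/10) = 1/(201/10) = 10/201 ≈ 0.049751)
s**2 = (10/201)**2 = 100/40401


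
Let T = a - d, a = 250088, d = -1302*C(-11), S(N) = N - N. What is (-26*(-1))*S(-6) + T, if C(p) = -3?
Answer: 246182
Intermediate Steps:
S(N) = 0
d = 3906 (d = -1302*(-3) = 3906)
T = 246182 (T = 250088 - 1*3906 = 250088 - 3906 = 246182)
(-26*(-1))*S(-6) + T = -26*(-1)*0 + 246182 = 26*0 + 246182 = 0 + 246182 = 246182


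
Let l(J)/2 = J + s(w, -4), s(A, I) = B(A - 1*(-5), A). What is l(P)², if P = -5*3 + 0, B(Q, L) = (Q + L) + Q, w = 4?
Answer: 196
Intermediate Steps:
B(Q, L) = L + 2*Q (B(Q, L) = (L + Q) + Q = L + 2*Q)
P = -15 (P = -15 + 0 = -15)
s(A, I) = 10 + 3*A (s(A, I) = A + 2*(A - 1*(-5)) = A + 2*(A + 5) = A + 2*(5 + A) = A + (10 + 2*A) = 10 + 3*A)
l(J) = 44 + 2*J (l(J) = 2*(J + (10 + 3*4)) = 2*(J + (10 + 12)) = 2*(J + 22) = 2*(22 + J) = 44 + 2*J)
l(P)² = (44 + 2*(-15))² = (44 - 30)² = 14² = 196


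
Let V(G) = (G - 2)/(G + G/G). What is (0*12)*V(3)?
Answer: 0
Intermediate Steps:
V(G) = (-2 + G)/(1 + G) (V(G) = (-2 + G)/(G + 1) = (-2 + G)/(1 + G))
(0*12)*V(3) = (0*12)*((-2 + 3)/(1 + 3)) = 0*(1/4) = 0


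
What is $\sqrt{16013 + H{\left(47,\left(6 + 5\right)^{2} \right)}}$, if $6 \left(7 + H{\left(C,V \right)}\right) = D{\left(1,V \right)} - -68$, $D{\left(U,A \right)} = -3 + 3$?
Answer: $\frac{2 \sqrt{36039}}{3} \approx 126.56$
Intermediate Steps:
$D{\left(U,A \right)} = 0$
$H{\left(C,V \right)} = \frac{13}{3}$ ($H{\left(C,V \right)} = -7 + \frac{0 - -68}{6} = -7 + \frac{0 + 68}{6} = -7 + \frac{1}{6} \cdot 68 = -7 + \frac{34}{3} = \frac{13}{3}$)
$\sqrt{16013 + H{\left(47,\left(6 + 5\right)^{2} \right)}} = \sqrt{16013 + \frac{13}{3}} = \sqrt{\frac{48052}{3}} = \frac{2 \sqrt{36039}}{3}$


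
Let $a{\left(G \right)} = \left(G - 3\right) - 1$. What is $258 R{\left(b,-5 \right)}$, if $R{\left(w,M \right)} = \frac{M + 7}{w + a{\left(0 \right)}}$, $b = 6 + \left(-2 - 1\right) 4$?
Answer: $- \frac{258}{5} \approx -51.6$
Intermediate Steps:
$a{\left(G \right)} = -4 + G$ ($a{\left(G \right)} = \left(-3 + G\right) - 1 = -4 + G$)
$b = -6$ ($b = 6 - 12 = -6$)
$R{\left(w,M \right)} = \frac{7 + M}{-4 + w}$ ($R{\left(w,M \right)} = \frac{M + 7}{w + \left(-4 + 0\right)} = \frac{7 + M}{w - 4} = \frac{7 + M}{-4 + w}$)
$258 R{\left(b,-5 \right)} = 258 \frac{7 - 5}{-4 - 6} = 258 \frac{1}{-10} \cdot 2 = 258 \left(\left(- \frac{1}{10}\right) 2\right) = 258 \left(- \frac{1}{5}\right) = - \frac{258}{5}$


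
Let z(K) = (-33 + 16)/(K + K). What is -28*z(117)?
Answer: 238/117 ≈ 2.0342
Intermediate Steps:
z(K) = -17/(2*K) (z(K) = -17*1/(2*K) = -17/(2*K))
-28*z(117) = -(-238)/117 = -28*(-17/234) = 238/117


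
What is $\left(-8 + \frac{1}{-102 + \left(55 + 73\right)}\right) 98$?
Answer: $- \frac{10143}{13} \approx -780.23$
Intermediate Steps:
$\left(-8 + \frac{1}{-102 + \left(55 + 73\right)}\right) 98 = \left(-8 + \frac{1}{-102 + 128}\right) 98 = \left(-8 + \frac{1}{26}\right) 98 = \left(- \frac{207}{26}\right) 98 = - \frac{10143}{13}$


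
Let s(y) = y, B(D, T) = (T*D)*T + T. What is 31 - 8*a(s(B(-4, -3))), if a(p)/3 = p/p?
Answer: 7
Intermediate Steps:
B(D, T) = T + D*T² (B(D, T) = (D*T)*T + T = D*T² + T = T + D*T²)
a(p) = 3 (a(p) = 3*(p/p) = 3*1 = 3)
31 - 8*a(s(B(-4, -3))) = 31 - 8*3 = 31 - 24 = 7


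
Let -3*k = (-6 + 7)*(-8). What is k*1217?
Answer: 9736/3 ≈ 3245.3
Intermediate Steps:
k = 8/3 (k = -(-6 + 7)*(-8)/3 = -(-8)/3 = -⅓*(-8) = 8/3 ≈ 2.6667)
k*1217 = (8/3)*1217 = 9736/3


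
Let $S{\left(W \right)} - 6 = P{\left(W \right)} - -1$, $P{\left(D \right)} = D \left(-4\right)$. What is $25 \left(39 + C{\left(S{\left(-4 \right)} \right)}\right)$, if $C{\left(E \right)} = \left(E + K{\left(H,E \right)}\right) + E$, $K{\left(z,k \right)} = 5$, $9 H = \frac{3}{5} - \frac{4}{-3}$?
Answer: $2250$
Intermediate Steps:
$P{\left(D \right)} = - 4 D$
$S{\left(W \right)} = 7 - 4 W$ ($S{\left(W \right)} = 6 - \left(-1 + 4 W\right) = 7 - 4 W$)
$H = \frac{29}{135}$ ($H = \frac{\frac{3}{5} - \frac{4}{-3}}{9} = \frac{3 \cdot \frac{1}{5} - - \frac{4}{3}}{9} = \frac{\frac{3}{5} + \frac{4}{3}}{9} = \frac{1}{9} \cdot \frac{29}{15} = \frac{29}{135} \approx 0.21481$)
$C{\left(E \right)} = 5 + 2 E$ ($C{\left(E \right)} = \left(E + 5\right) + E = \left(5 + E\right) + E = 5 + 2 E$)
$25 \left(39 + C{\left(S{\left(-4 \right)} \right)}\right) = 25 \left(39 + \left(5 + 2 \left(7 - -16\right)\right)\right) = 25 \left(39 + \left(5 + 2 \left(7 + 16\right)\right)\right) = 25 \left(39 + \left(5 + 2 \cdot 23\right)\right) = 25 \left(39 + \left(5 + 46\right)\right) = 25 \left(39 + 51\right) = 25 \cdot 90 = 2250$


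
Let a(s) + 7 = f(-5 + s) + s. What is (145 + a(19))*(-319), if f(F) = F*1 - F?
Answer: -50083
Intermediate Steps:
f(F) = 0 (f(F) = F - F = 0)
a(s) = -7 + s (a(s) = -7 + (0 + s) = -7 + s)
(145 + a(19))*(-319) = (145 + (-7 + 19))*(-319) = (145 + 12)*(-319) = 157*(-319) = -50083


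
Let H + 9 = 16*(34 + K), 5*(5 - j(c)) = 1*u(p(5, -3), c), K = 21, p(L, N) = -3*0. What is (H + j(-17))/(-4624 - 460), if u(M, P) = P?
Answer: -4397/25420 ≈ -0.17297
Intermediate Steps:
p(L, N) = 0
j(c) = 5 - c/5
H = 871 (H = -9 + 16*(34 + 21) = -9 + 16*55 = -9 + 880 = 871)
(H + j(-17))/(-4624 - 460) = (871 + (5 - 1/5*(-17)))/(-4624 - 460) = (871 + (5 + 17/5))/(-5084) = (871 + 42/5)*(-1/5084) = (4397/5)*(-1/5084) = -4397/25420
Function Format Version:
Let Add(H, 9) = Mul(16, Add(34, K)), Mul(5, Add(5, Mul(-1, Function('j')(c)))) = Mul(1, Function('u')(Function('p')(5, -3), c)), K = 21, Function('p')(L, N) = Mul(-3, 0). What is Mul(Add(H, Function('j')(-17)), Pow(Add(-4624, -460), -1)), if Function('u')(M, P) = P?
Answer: Rational(-4397, 25420) ≈ -0.17297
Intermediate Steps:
Function('p')(L, N) = 0
Function('j')(c) = Add(5, Mul(Rational(-1, 5), c)) (Function('j')(c) = Add(5, Mul(Rational(-1, 5), Mul(1, c))) = Add(5, Mul(Rational(-1, 5), c)))
H = 871 (H = Add(-9, Mul(16, Add(34, 21))) = Add(-9, Mul(16, 55)) = Add(-9, 880) = 871)
Mul(Add(H, Function('j')(-17)), Pow(Add(-4624, -460), -1)) = Mul(Add(871, Add(5, Mul(Rational(-1, 5), -17))), Pow(Add(-4624, -460), -1)) = Mul(Add(871, Add(5, Rational(17, 5))), Pow(-5084, -1)) = Mul(Add(871, Rational(42, 5)), Rational(-1, 5084)) = Mul(Rational(4397, 5), Rational(-1, 5084)) = Rational(-4397, 25420)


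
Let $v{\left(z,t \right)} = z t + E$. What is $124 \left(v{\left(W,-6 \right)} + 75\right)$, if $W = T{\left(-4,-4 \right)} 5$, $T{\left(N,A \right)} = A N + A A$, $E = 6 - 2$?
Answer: $-109244$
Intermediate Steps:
$E = 4$
$T{\left(N,A \right)} = A^{2} + A N$ ($T{\left(N,A \right)} = A N + A^{2} = A^{2} + A N$)
$W = 160$ ($W = - 4 \left(-4 - 4\right) 5 = \left(-4\right) \left(-8\right) 5 = 32 \cdot 5 = 160$)
$v{\left(z,t \right)} = 4 + t z$ ($v{\left(z,t \right)} = z t + 4 = t z + 4 = 4 + t z$)
$124 \left(v{\left(W,-6 \right)} + 75\right) = 124 \left(\left(4 - 960\right) + 75\right) = 124 \left(-956 + 75\right) = 124 \left(-881\right) = -109244$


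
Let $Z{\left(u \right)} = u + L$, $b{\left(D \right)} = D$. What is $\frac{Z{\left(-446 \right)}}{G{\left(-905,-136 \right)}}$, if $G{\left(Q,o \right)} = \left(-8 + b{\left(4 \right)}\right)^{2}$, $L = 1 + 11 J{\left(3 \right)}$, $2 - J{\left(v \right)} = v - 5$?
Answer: $- \frac{401}{16} \approx -25.063$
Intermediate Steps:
$J{\left(v \right)} = 7 - v$ ($J{\left(v \right)} = 2 - \left(v - 5\right) = 2 - \left(-5 + v\right) = 7 - v$)
$L = 45$ ($L = 1 + 11 \left(7 - 3\right) = 1 + 11 \cdot 4 = 1 + 44 = 45$)
$G{\left(Q,o \right)} = 16$ ($G{\left(Q,o \right)} = \left(-8 + 4\right)^{2} = \left(-4\right)^{2} = 16$)
$Z{\left(u \right)} = 45 + u$ ($Z{\left(u \right)} = u + 45 = 45 + u$)
$\frac{Z{\left(-446 \right)}}{G{\left(-905,-136 \right)}} = \frac{45 - 446}{16} = \left(-401\right) \frac{1}{16} = - \frac{401}{16}$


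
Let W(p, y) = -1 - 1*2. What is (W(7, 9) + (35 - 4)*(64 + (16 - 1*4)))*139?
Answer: 327067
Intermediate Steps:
W(p, y) = -3 (W(p, y) = -1 - 2 = -3)
(W(7, 9) + (35 - 4)*(64 + (16 - 1*4)))*139 = (-3 + (35 - 4)*(64 + (16 - 1*4)))*139 = (-3 + 31*(64 + (16 - 4)))*139 = (-3 + 31*(64 + 12))*139 = (-3 + 31*76)*139 = (-3 + 2356)*139 = 2353*139 = 327067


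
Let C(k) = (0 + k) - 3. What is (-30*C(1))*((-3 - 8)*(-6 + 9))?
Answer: -1980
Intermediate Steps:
C(k) = -3 + k (C(k) = k - 3 = -3 + k)
(-30*C(1))*((-3 - 8)*(-6 + 9)) = (-30*(-3 + 1))*((-3 - 8)*(-6 + 9)) = (-30*(-2))*(-11*3) = 60*(-33) = -1980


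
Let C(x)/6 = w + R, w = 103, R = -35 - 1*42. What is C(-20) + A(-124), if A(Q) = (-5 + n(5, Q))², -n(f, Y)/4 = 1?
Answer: 237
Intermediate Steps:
n(f, Y) = -4 (n(f, Y) = -4*1 = -4)
R = -77 (R = -35 - 42 = -77)
A(Q) = 81 (A(Q) = (-5 - 4)² = (-9)² = 81)
C(x) = 156 (C(x) = 6*(103 - 77) = 6*26 = 156)
C(-20) + A(-124) = 156 + 81 = 237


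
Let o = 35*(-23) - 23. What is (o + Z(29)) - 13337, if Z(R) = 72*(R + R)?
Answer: -9989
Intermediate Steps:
Z(R) = 144*R (Z(R) = 72*(2*R) = 144*R)
o = -828 (o = -805 - 23 = -828)
(o + Z(29)) - 13337 = (-828 + 144*29) - 13337 = (-828 + 4176) - 13337 = 3348 - 13337 = -9989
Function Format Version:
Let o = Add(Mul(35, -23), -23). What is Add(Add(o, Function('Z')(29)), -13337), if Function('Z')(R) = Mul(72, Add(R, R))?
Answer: -9989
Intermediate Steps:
Function('Z')(R) = Mul(144, R) (Function('Z')(R) = Mul(72, Mul(2, R)) = Mul(144, R))
o = -828 (o = Add(-805, -23) = -828)
Add(Add(o, Function('Z')(29)), -13337) = Add(Add(-828, Mul(144, 29)), -13337) = Add(Add(-828, 4176), -13337) = Add(3348, -13337) = -9989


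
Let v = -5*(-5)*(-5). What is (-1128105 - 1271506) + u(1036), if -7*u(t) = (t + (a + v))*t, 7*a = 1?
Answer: -17741221/7 ≈ -2.5345e+6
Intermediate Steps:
v = -125 (v = 25*(-5) = -125)
a = 1/7 (a = (1/7)*1 = 1/7 ≈ 0.14286)
u(t) = -t*(-874/7 + t)/7 (u(t) = -(t + (1/7 - 125))*t/7 = -(t - 874/7)*t/7 = -(-874/7 + t)*t/7 = -t*(-874/7 + t)/7)
(-1128105 - 1271506) + u(1036) = (-1128105 - 1271506) + (1/49)*1036*(874 - 7*1036) = -2399611 + (1/49)*1036*(874 - 7252) = -2399611 + (1/49)*1036*(-6378) = -2399611 - 943944/7 = -17741221/7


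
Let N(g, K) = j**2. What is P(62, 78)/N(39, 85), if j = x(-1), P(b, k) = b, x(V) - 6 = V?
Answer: 62/25 ≈ 2.4800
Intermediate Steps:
x(V) = 6 + V
j = 5 (j = 6 - 1 = 5)
N(g, K) = 25 (N(g, K) = 5**2 = 25)
P(62, 78)/N(39, 85) = 62/25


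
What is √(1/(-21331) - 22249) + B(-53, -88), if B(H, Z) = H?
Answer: -53 + 14*I*√51650776745/21331 ≈ -53.0 + 149.16*I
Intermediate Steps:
√(1/(-21331) - 22249) + B(-53, -88) = √(1/(-21331) - 22249) - 53 = √(-1/21331 - 22249) - 53 = √(-474593420/21331) - 53 = 14*I*√51650776745/21331 - 53 = -53 + 14*I*√51650776745/21331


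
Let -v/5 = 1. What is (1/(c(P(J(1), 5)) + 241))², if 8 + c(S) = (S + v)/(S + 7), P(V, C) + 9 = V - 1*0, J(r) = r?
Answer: 1/60516 ≈ 1.6525e-5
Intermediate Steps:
v = -5 (v = -5*1 = -5)
P(V, C) = -9 + V (P(V, C) = -9 + (V - 1*0) = -9 + (V + 0) = -9 + V)
c(S) = -8 + (-5 + S)/(7 + S) (c(S) = -8 + (S - 5)/(S + 7) = -8 + (-5 + S)/(7 + S))
(1/(c(P(J(1), 5)) + 241))² = (1/((-61 - 7*(-9 + 1))/(7 + (-9 + 1)) + 241))² = (1/((-61 - 7*(-8))/(7 - 8) + 241))² = (1/((-61 + 56)/(-1) + 241))² = (1/(-1*(-5) + 241))² = (1/(5 + 241))² = (1/246)² = 1/60516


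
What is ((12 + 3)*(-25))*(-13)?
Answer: 4875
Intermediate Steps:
((12 + 3)*(-25))*(-13) = (15*(-25))*(-13) = -375*(-13) = 4875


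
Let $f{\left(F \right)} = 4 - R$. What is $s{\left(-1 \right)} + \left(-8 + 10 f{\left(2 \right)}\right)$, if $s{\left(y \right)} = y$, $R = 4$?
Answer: $-9$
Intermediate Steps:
$f{\left(F \right)} = 0$ ($f{\left(F \right)} = 4 - 4 = 0$)
$s{\left(-1 \right)} + \left(-8 + 10 f{\left(2 \right)}\right) = -1 + \left(-8 + 10 \cdot 0\right) = -1 + \left(-8 + 0\right) = -1 - 8 = -9$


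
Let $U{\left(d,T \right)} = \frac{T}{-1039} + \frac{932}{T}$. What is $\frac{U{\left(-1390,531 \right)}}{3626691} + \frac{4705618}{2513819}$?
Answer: $\frac{9415369563540696895}{5029845296276615661} \approx 1.8719$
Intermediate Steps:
$U{\left(d,T \right)} = \frac{932}{T} - \frac{T}{1039}$ ($U{\left(d,T \right)} = T \left(- \frac{1}{1039}\right) + \frac{932}{T} = - \frac{T}{1039} + \frac{932}{T} = \frac{932}{T} - \frac{T}{1039}$)
$\frac{U{\left(-1390,531 \right)}}{3626691} + \frac{4705618}{2513819} = \frac{\frac{932}{531} - \frac{531}{1039}}{3626691} + \frac{4705618}{2513819} = \left(932 \cdot \frac{1}{531} - \frac{531}{1039}\right) \frac{1}{3626691} + 4705618 \cdot \frac{1}{2513819} = \left(\frac{932}{531} - \frac{531}{1039}\right) \frac{1}{3626691} + \frac{4705618}{2513819} = \frac{686387}{551709} \cdot \frac{1}{3626691} + \frac{4705618}{2513819} = \frac{686387}{2000878064919} + \frac{4705618}{2513819} = \frac{9415369563540696895}{5029845296276615661}$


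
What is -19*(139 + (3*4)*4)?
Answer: -3553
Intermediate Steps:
-19*(139 + (3*4)*4) = -19*(139 + 12*4) = -19*(139 + 48) = -19*187 = -3553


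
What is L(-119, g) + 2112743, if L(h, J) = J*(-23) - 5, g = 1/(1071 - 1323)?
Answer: 532409999/252 ≈ 2.1127e+6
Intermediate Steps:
g = -1/252 (g = 1/(-252) = -1/252 ≈ -0.0039683)
L(h, J) = -5 - 23*J (L(h, J) = -23*J - 5 = -5 - 23*J)
L(-119, g) + 2112743 = (-5 - 23*(-1/252)) + 2112743 = (-5 + 23/252) + 2112743 = -1237/252 + 2112743 = 532409999/252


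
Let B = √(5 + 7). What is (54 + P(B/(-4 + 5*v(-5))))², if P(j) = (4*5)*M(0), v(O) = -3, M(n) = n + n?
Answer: 2916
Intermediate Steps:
M(n) = 2*n
B = 2*√3 (B = √12 = 2*√3 ≈ 3.4641)
P(j) = 0 (P(j) = (4*5)*(2*0) = 20*0 = 0)
(54 + P(B/(-4 + 5*v(-5))))² = (54 + 0)² = 54² = 2916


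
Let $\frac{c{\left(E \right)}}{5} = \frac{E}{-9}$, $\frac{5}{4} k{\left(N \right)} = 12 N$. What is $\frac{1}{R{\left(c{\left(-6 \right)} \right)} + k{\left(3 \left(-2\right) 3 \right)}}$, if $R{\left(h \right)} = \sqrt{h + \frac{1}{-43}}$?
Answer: $- \frac{557280}{96287309} - \frac{25 \sqrt{55083}}{96287309} \approx -0.0058486$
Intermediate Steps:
$k{\left(N \right)} = \frac{48 N}{5}$ ($k{\left(N \right)} = \frac{4 \cdot 12 N}{5} = \frac{48 N}{5}$)
$c{\left(E \right)} = - \frac{5 E}{9}$ ($c{\left(E \right)} = 5 \frac{E}{-9} = 5 E \left(- \frac{1}{9}\right) = 5 \left(- \frac{E}{9}\right) = - \frac{5 E}{9}$)
$R{\left(h \right)} = \sqrt{- \frac{1}{43} + h}$ ($R{\left(h \right)} = \sqrt{h - \frac{1}{43}} = \sqrt{- \frac{1}{43} + h}$)
$\frac{1}{R{\left(c{\left(-6 \right)} \right)} + k{\left(3 \left(-2\right) 3 \right)}} = \frac{1}{\frac{\sqrt{-43 + 1849 \left(\left(- \frac{5}{9}\right) \left(-6\right)\right)}}{43} + \frac{48 \cdot 3 \left(-2\right) 3}{5}} = \frac{1}{\frac{\sqrt{-43 + 1849 \cdot \frac{10}{3}}}{43} + \frac{48 \left(\left(-6\right) 3\right)}{5}} = \frac{1}{\frac{\sqrt{-43 + \frac{18490}{3}}}{43} + \frac{48}{5} \left(-18\right)} = \frac{1}{\frac{\sqrt{\frac{18361}{3}}}{43} - \frac{864}{5}} = \frac{1}{\frac{\frac{1}{3} \sqrt{55083}}{43} - \frac{864}{5}} = \frac{1}{\frac{\sqrt{55083}}{129} - \frac{864}{5}} = \frac{1}{- \frac{864}{5} + \frac{\sqrt{55083}}{129}}$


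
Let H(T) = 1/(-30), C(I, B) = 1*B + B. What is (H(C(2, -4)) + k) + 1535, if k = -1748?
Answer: -6391/30 ≈ -213.03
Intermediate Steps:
C(I, B) = 2*B (C(I, B) = B + B = 2*B)
H(T) = -1/30
(H(C(2, -4)) + k) + 1535 = (-1/30 - 1748) + 1535 = -52441/30 + 1535 = -6391/30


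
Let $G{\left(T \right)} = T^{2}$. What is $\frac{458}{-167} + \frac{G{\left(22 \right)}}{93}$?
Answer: $\frac{38234}{15531} \approx 2.4618$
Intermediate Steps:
$\frac{458}{-167} + \frac{G{\left(22 \right)}}{93} = \frac{458}{-167} + \frac{22^{2}}{93} = 458 \left(- \frac{1}{167}\right) + 484 \cdot \frac{1}{93} = - \frac{458}{167} + \frac{484}{93} = \frac{38234}{15531}$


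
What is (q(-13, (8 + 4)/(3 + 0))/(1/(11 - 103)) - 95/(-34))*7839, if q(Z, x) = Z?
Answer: 319509801/34 ≈ 9.3973e+6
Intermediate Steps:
(q(-13, (8 + 4)/(3 + 0))/(1/(11 - 103)) - 95/(-34))*7839 = (-13/(1/(11 - 103)) - 95/(-34))*7839 = (-13/(1/(-92)) - 95*(-1/34))*7839 = (-13/(-1/92) + 95/34)*7839 = (-13*(-92) + 95/34)*7839 = (1196 + 95/34)*7839 = (40759/34)*7839 = 319509801/34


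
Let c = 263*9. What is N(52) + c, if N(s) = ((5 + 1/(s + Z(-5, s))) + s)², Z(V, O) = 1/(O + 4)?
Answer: 47673555232/8485569 ≈ 5618.2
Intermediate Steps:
Z(V, O) = 1/(4 + O)
N(s) = (5 + s + 1/(s + 1/(4 + s)))² (N(s) = ((5 + 1/(s + 1/(4 + s))) + s)² = (5 + s + 1/(s + 1/(4 + s)))²)
c = 2367
N(52) + c = (5 + 52 + (4 + 52)*(1 + 52² + 5*52))²/(1 + 52*(4 + 52))² + 2367 = (5 + 52 + 56*(1 + 2704 + 260))²/(1 + 52*56)² + 2367 = (5 + 52 + 56*2965)²/(1 + 2912)² + 2367 = (5 + 52 + 166040)²/2913² + 2367 = (1/8485569)*166097² + 2367 = (1/8485569)*27588213409 + 2367 = 27588213409/8485569 + 2367 = 47673555232/8485569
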